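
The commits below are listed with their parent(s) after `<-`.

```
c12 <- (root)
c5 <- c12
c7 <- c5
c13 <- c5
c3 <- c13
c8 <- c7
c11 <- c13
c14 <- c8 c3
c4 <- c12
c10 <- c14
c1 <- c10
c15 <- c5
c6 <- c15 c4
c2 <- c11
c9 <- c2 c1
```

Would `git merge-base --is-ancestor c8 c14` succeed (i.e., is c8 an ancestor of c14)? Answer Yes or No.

Ancestors of c14 (commits reachable by following parents): {c12, c13, c14, c3, c5, c7, c8}.
c8 is in that set, so it is an ancestor of c14.

Yes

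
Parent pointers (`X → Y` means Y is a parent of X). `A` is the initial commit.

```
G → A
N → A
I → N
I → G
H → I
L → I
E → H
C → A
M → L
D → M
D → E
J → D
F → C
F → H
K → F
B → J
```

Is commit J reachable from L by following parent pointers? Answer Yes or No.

No

Ancestors of L: {A, G, I, L, N}.
J is not in that set, so it is not an ancestor of L.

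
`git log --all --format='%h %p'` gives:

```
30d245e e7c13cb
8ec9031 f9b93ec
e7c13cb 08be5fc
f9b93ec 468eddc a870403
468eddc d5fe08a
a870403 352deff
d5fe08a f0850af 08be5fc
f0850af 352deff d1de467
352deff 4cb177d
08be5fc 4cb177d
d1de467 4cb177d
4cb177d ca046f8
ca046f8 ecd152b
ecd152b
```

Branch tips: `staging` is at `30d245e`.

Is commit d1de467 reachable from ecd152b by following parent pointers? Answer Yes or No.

Ancestors of ecd152b: {ecd152b}.
d1de467 is not in that set, so it is not an ancestor of ecd152b.

No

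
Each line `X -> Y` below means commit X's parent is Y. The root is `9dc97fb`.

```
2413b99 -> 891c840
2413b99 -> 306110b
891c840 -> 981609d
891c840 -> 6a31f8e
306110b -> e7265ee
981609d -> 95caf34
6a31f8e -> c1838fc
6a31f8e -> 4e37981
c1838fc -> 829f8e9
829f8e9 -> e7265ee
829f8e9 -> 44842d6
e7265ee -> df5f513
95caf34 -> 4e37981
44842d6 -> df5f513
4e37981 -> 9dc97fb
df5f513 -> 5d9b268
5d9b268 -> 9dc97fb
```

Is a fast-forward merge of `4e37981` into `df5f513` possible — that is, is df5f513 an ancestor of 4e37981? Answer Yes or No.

No

A fast-forward from df5f513 to 4e37981 is possible iff df5f513 is an ancestor of 4e37981.
Ancestors of 4e37981: {4e37981, 9dc97fb}.
df5f513 is not among them, so fast-forward is not possible.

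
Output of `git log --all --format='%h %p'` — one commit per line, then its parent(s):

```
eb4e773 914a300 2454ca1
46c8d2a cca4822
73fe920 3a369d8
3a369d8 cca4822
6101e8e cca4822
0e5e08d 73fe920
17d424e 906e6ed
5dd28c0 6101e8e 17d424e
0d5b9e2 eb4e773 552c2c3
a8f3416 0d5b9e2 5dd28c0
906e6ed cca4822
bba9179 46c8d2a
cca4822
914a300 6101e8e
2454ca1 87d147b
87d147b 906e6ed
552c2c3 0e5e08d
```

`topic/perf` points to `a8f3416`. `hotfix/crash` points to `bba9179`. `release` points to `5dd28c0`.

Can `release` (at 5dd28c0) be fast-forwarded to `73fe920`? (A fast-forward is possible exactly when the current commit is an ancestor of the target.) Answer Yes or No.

A fast-forward from 5dd28c0 to 73fe920 is possible iff 5dd28c0 is an ancestor of 73fe920.
Ancestors of 73fe920: {3a369d8, 73fe920, cca4822}.
5dd28c0 is not among them, so fast-forward is not possible.

No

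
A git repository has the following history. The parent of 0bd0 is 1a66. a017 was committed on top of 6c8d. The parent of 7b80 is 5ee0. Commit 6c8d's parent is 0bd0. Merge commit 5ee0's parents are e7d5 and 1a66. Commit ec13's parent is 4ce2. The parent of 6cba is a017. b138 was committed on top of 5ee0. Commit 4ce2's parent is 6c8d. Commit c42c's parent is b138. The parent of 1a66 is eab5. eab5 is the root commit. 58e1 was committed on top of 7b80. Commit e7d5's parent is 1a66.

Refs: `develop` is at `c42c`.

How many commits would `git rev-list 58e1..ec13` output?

Reachable from ec13: {0bd0, 1a66, 4ce2, 6c8d, eab5, ec13}.
Reachable from 58e1: {1a66, 58e1, 5ee0, 7b80, e7d5, eab5}.
In ec13's history but not 58e1's: {0bd0, 4ce2, 6c8d, ec13} — 4 commits.

4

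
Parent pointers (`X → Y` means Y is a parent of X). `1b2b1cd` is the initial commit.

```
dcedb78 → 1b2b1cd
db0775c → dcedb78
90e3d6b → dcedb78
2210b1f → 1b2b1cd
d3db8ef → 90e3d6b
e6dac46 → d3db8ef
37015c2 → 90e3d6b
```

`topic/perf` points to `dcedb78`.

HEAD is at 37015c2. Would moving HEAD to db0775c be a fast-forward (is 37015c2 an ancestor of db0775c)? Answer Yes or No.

A fast-forward from 37015c2 to db0775c is possible iff 37015c2 is an ancestor of db0775c.
Ancestors of db0775c: {1b2b1cd, db0775c, dcedb78}.
37015c2 is not among them, so fast-forward is not possible.

No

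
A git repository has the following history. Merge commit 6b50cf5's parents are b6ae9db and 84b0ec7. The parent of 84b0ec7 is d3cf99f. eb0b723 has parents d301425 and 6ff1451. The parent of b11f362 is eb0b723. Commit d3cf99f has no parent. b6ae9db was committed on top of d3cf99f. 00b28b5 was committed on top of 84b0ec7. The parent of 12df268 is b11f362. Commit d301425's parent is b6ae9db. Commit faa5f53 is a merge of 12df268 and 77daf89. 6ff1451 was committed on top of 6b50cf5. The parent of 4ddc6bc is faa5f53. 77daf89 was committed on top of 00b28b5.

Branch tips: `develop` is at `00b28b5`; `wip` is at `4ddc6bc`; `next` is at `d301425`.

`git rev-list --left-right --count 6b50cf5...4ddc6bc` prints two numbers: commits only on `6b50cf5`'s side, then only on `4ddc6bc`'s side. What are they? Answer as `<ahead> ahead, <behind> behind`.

Reachable from 6b50cf5: {6b50cf5, 84b0ec7, b6ae9db, d3cf99f}.
Reachable from 4ddc6bc: {00b28b5, 12df268, 4ddc6bc, 6b50cf5, 6ff1451, 77daf89, 84b0ec7, b11f362, b6ae9db, d301425, d3cf99f, eb0b723, faa5f53}.
Only in 6b50cf5's history (ahead): {} — 0.
Only in 4ddc6bc's history (behind): {00b28b5, 12df268, 4ddc6bc, 6ff1451, 77daf89, b11f362, d301425, eb0b723, faa5f53} — 9.

0 ahead, 9 behind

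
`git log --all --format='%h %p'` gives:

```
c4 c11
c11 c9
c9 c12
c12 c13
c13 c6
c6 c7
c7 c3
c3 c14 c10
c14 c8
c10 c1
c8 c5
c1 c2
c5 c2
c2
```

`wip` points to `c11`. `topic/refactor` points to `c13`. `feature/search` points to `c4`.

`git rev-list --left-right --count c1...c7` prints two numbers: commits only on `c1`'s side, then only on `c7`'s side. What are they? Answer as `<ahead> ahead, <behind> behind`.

0 ahead, 6 behind

Reachable from c1: {c1, c2}.
Reachable from c7: {c1, c10, c14, c2, c3, c5, c7, c8}.
Only in c1's history (ahead): {} — 0.
Only in c7's history (behind): {c10, c14, c3, c5, c7, c8} — 6.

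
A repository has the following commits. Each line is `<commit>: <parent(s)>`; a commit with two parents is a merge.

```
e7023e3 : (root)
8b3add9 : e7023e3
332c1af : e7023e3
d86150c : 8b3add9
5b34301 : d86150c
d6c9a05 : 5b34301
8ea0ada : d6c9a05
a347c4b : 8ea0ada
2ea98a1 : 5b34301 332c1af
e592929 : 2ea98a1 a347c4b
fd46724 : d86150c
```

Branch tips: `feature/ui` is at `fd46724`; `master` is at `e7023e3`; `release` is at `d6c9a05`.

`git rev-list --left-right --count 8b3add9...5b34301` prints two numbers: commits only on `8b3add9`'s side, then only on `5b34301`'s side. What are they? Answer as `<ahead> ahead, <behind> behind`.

0 ahead, 2 behind

Reachable from 8b3add9: {8b3add9, e7023e3}.
Reachable from 5b34301: {5b34301, 8b3add9, d86150c, e7023e3}.
Only in 8b3add9's history (ahead): {} — 0.
Only in 5b34301's history (behind): {5b34301, d86150c} — 2.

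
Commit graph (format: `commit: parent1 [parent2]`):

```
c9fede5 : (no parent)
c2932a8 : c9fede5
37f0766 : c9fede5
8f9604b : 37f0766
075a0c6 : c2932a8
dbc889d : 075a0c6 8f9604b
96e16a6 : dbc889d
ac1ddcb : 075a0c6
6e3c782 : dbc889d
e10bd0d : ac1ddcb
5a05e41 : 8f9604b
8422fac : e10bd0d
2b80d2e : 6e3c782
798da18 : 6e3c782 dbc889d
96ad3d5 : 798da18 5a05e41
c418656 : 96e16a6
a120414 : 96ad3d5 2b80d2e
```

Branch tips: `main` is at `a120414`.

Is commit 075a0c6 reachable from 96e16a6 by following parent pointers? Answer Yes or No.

Yes

Ancestors of 96e16a6 (commits reachable by following parents): {075a0c6, 37f0766, 8f9604b, 96e16a6, c2932a8, c9fede5, dbc889d}.
075a0c6 is in that set, so it is an ancestor of 96e16a6.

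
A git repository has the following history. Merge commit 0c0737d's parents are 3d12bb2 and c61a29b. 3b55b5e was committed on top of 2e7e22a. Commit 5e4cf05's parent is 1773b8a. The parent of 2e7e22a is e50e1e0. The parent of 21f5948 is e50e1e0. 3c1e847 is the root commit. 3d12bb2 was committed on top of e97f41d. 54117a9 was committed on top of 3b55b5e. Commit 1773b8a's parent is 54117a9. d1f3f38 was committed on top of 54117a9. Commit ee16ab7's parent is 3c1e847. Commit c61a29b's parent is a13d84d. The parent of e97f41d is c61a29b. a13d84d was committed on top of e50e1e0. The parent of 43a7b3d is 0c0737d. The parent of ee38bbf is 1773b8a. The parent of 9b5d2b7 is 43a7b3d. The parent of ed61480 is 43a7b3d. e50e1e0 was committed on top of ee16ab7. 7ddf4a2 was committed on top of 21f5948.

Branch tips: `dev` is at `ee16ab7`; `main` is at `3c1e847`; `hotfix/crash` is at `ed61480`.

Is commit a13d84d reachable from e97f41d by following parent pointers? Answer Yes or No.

Ancestors of e97f41d (commits reachable by following parents): {3c1e847, a13d84d, c61a29b, e50e1e0, e97f41d, ee16ab7}.
a13d84d is in that set, so it is an ancestor of e97f41d.

Yes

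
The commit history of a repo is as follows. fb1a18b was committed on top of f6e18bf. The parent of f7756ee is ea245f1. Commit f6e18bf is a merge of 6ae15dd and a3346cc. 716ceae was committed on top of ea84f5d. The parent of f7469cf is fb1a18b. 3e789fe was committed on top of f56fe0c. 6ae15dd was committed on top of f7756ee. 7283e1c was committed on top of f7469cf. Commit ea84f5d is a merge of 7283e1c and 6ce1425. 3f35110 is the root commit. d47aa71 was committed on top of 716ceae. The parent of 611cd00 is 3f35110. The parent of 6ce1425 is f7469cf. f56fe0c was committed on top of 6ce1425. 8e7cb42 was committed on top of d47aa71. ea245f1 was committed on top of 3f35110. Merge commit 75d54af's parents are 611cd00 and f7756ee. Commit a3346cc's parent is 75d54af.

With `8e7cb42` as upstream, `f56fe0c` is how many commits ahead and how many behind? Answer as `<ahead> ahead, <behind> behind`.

Reachable from f56fe0c: {3f35110, 611cd00, 6ae15dd, 6ce1425, 75d54af, a3346cc, ea245f1, f56fe0c, f6e18bf, f7469cf, f7756ee, fb1a18b}.
Reachable from 8e7cb42: {3f35110, 611cd00, 6ae15dd, 6ce1425, 716ceae, 7283e1c, 75d54af, 8e7cb42, a3346cc, d47aa71, ea245f1, ea84f5d, f6e18bf, f7469cf, f7756ee, fb1a18b}.
Only in f56fe0c's history (ahead): {f56fe0c} — 1.
Only in 8e7cb42's history (behind): {716ceae, 7283e1c, 8e7cb42, d47aa71, ea84f5d} — 5.

1 ahead, 5 behind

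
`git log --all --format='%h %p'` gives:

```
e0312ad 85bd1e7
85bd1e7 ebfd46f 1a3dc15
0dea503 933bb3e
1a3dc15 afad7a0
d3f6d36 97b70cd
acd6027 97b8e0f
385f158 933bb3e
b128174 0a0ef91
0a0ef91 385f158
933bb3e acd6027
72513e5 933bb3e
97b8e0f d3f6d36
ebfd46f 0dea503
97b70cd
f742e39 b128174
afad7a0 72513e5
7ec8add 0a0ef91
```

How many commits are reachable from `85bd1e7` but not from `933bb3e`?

6

Reachable from 85bd1e7: {0dea503, 1a3dc15, 72513e5, 85bd1e7, 933bb3e, 97b70cd, 97b8e0f, acd6027, afad7a0, d3f6d36, ebfd46f}.
Reachable from 933bb3e: {933bb3e, 97b70cd, 97b8e0f, acd6027, d3f6d36}.
In 85bd1e7's history but not 933bb3e's: {0dea503, 1a3dc15, 72513e5, 85bd1e7, afad7a0, ebfd46f} — 6 commits.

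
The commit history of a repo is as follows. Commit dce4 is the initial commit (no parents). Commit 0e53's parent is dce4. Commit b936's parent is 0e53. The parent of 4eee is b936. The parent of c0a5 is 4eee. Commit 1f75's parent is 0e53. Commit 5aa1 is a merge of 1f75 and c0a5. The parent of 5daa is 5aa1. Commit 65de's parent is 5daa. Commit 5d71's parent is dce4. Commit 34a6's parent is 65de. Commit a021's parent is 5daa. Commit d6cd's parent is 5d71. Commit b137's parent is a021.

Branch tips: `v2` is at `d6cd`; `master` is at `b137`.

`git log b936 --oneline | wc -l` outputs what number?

Walking parent pointers from b936: reachable set = {0e53, b936, dce4}.
That is 3 commits.

3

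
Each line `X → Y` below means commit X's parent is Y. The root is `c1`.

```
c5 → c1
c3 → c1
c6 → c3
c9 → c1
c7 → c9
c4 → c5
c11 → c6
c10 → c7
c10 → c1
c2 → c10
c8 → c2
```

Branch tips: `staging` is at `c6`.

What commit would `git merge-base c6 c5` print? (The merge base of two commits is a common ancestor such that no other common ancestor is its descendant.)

c1

Ancestors of c6: {c1, c3, c6}.
Ancestors of c5: {c1, c5}.
Common ancestors: {c1}.
The only common ancestor is c1, so it is the merge base.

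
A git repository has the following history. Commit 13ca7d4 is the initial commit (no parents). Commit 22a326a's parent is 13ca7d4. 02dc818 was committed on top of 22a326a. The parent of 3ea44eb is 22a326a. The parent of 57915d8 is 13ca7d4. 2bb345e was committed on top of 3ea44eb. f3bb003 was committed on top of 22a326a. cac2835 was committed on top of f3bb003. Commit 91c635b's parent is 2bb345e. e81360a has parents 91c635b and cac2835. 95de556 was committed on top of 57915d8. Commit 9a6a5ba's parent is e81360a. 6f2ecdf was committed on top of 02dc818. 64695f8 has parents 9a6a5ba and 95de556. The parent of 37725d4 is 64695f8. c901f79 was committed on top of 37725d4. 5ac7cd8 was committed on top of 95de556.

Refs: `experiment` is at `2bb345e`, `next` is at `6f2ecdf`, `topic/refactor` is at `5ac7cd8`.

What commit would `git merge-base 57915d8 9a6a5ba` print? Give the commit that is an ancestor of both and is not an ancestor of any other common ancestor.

Ancestors of 57915d8: {13ca7d4, 57915d8}.
Ancestors of 9a6a5ba: {13ca7d4, 22a326a, 2bb345e, 3ea44eb, 91c635b, 9a6a5ba, cac2835, e81360a, f3bb003}.
Common ancestors: {13ca7d4}.
The only common ancestor is 13ca7d4, so it is the merge base.

13ca7d4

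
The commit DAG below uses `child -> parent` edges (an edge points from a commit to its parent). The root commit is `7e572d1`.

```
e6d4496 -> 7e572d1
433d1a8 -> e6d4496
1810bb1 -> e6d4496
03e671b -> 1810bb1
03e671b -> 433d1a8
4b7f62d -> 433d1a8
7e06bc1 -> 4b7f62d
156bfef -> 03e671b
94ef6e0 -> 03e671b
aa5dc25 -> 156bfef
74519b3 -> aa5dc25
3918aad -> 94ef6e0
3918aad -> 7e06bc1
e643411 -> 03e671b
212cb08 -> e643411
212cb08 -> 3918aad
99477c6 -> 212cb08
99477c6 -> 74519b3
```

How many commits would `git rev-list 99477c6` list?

Walking parent pointers from 99477c6: reachable set = {03e671b, 156bfef, 1810bb1, 212cb08, 3918aad, 433d1a8, 4b7f62d, 74519b3, 7e06bc1, 7e572d1, 94ef6e0, 99477c6, aa5dc25, e643411, e6d4496}.
That is 15 commits.

15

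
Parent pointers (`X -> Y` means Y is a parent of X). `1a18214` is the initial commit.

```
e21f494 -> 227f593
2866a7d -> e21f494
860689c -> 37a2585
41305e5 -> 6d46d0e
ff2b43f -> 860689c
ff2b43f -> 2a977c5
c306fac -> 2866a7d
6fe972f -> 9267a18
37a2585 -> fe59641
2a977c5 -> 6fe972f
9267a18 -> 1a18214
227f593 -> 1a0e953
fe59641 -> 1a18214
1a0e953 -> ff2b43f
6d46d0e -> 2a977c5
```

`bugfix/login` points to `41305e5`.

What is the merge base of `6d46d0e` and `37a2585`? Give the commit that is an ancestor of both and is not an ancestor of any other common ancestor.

1a18214

Ancestors of 6d46d0e: {1a18214, 2a977c5, 6d46d0e, 6fe972f, 9267a18}.
Ancestors of 37a2585: {1a18214, 37a2585, fe59641}.
Common ancestors: {1a18214}.
The only common ancestor is 1a18214, so it is the merge base.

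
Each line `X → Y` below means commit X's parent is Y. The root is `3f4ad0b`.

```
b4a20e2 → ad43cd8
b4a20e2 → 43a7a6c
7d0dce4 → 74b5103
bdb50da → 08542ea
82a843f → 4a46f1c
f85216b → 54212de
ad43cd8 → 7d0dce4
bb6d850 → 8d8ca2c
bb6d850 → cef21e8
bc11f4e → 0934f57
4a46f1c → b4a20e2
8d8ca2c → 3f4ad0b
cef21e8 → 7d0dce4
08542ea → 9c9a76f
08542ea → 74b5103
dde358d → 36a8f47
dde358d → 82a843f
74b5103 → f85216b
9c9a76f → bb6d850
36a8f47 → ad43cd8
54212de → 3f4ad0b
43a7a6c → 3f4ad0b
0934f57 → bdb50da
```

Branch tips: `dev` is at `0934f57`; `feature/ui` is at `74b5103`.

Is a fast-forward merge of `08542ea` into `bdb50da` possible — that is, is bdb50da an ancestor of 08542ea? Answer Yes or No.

No

A fast-forward from bdb50da to 08542ea is possible iff bdb50da is an ancestor of 08542ea.
Ancestors of 08542ea: {08542ea, 3f4ad0b, 54212de, 74b5103, 7d0dce4, 8d8ca2c, 9c9a76f, bb6d850, cef21e8, f85216b}.
bdb50da is not among them, so fast-forward is not possible.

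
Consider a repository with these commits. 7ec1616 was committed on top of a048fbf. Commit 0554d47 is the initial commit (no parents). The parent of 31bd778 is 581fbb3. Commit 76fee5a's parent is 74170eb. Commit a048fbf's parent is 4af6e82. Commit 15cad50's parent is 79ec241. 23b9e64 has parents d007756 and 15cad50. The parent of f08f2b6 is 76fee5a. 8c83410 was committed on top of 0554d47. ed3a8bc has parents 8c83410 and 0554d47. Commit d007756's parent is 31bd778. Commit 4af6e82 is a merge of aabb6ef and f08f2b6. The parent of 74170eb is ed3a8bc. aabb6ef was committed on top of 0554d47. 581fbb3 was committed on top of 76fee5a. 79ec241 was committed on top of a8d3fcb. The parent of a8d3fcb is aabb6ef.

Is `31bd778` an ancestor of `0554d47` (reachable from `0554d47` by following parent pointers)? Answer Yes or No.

No

Ancestors of 0554d47: {0554d47}.
31bd778 is not in that set, so it is not an ancestor of 0554d47.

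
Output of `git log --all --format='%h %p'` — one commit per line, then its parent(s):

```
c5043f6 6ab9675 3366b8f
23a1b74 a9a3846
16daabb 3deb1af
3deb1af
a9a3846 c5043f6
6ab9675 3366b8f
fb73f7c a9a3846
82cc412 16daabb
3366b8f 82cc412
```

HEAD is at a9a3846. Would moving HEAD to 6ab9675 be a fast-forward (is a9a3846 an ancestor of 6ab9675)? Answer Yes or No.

A fast-forward from a9a3846 to 6ab9675 is possible iff a9a3846 is an ancestor of 6ab9675.
Ancestors of 6ab9675: {16daabb, 3366b8f, 3deb1af, 6ab9675, 82cc412}.
a9a3846 is not among them, so fast-forward is not possible.

No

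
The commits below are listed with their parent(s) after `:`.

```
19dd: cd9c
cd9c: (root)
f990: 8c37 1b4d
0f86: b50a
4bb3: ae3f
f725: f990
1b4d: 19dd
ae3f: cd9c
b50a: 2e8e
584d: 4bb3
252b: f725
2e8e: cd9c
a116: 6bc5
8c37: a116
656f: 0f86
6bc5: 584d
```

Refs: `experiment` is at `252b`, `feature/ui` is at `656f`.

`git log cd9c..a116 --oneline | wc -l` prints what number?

5

Reachable from a116: {4bb3, 584d, 6bc5, a116, ae3f, cd9c}.
Reachable from cd9c: {cd9c}.
In a116's history but not cd9c's: {4bb3, 584d, 6bc5, a116, ae3f} — 5 commits.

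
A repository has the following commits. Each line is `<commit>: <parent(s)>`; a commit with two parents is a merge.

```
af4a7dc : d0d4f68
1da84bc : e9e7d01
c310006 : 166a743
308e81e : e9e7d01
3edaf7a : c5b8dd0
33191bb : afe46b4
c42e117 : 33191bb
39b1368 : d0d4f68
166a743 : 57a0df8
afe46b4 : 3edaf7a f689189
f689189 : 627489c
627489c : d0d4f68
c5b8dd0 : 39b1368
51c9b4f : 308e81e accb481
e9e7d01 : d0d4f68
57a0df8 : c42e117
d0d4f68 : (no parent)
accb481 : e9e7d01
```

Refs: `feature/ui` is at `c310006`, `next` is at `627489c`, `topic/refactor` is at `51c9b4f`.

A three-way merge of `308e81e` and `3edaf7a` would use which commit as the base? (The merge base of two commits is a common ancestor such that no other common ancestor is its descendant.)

d0d4f68

Ancestors of 308e81e: {308e81e, d0d4f68, e9e7d01}.
Ancestors of 3edaf7a: {39b1368, 3edaf7a, c5b8dd0, d0d4f68}.
Common ancestors: {d0d4f68}.
The only common ancestor is d0d4f68, so it is the merge base.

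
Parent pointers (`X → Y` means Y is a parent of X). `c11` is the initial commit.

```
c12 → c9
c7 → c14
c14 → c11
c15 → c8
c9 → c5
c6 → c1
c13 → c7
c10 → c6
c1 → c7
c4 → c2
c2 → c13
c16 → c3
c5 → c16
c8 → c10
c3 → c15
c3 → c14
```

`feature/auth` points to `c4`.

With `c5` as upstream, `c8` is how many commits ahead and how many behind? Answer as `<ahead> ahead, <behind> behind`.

0 ahead, 4 behind

Reachable from c8: {c1, c10, c11, c14, c6, c7, c8}.
Reachable from c5: {c1, c10, c11, c14, c15, c16, c3, c5, c6, c7, c8}.
Only in c8's history (ahead): {} — 0.
Only in c5's history (behind): {c15, c16, c3, c5} — 4.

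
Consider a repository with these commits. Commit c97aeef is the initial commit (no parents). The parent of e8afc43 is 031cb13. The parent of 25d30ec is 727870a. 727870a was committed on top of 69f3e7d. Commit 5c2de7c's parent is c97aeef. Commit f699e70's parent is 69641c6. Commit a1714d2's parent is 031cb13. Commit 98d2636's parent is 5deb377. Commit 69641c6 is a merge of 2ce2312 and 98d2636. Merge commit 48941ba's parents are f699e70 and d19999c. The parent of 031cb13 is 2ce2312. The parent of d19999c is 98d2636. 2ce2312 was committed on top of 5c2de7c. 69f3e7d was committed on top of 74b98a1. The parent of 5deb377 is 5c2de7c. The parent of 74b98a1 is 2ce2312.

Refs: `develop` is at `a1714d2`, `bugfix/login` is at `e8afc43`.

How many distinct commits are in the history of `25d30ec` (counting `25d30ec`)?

7

Walking parent pointers from 25d30ec: reachable set = {25d30ec, 2ce2312, 5c2de7c, 69f3e7d, 727870a, 74b98a1, c97aeef}.
That is 7 commits.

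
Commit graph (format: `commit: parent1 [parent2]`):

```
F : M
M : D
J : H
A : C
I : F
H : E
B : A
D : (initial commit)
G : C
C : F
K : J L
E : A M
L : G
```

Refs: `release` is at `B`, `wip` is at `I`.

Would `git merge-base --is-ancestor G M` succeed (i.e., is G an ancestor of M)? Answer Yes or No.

Ancestors of M: {D, M}.
G is not in that set, so it is not an ancestor of M.

No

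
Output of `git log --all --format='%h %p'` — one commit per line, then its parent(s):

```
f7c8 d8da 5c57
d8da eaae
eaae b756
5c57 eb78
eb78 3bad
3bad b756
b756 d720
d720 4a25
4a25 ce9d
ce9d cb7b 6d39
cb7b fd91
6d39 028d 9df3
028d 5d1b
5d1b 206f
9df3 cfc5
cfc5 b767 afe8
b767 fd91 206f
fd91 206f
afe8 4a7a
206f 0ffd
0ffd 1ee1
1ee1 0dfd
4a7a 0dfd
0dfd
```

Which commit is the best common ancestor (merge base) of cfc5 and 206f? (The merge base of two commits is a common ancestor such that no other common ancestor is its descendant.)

206f

Ancestors of cfc5: {0dfd, 0ffd, 1ee1, 206f, 4a7a, afe8, b767, cfc5, fd91}.
Ancestors of 206f: {0dfd, 0ffd, 1ee1, 206f}.
Common ancestors: {0dfd, 0ffd, 1ee1, 206f}.
Among these, 206f is not an ancestor of any other common ancestor — it is the merge base.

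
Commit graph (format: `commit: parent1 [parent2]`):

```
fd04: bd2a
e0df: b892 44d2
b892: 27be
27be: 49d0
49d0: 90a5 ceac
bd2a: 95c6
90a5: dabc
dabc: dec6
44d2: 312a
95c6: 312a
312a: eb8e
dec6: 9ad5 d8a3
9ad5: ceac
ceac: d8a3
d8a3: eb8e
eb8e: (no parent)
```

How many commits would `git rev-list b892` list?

Walking parent pointers from b892: reachable set = {27be, 49d0, 90a5, 9ad5, b892, ceac, d8a3, dabc, dec6, eb8e}.
That is 10 commits.

10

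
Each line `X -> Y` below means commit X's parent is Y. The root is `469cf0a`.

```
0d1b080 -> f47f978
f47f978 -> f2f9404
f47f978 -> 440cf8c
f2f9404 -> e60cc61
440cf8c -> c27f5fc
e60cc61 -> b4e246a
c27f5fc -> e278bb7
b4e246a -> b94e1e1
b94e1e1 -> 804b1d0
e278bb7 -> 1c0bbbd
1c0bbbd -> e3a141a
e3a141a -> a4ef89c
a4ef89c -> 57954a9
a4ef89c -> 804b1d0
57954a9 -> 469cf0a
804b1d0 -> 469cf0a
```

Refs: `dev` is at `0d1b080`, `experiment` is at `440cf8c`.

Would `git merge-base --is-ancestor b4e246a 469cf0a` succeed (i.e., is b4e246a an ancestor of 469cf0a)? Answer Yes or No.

No

Ancestors of 469cf0a: {469cf0a}.
b4e246a is not in that set, so it is not an ancestor of 469cf0a.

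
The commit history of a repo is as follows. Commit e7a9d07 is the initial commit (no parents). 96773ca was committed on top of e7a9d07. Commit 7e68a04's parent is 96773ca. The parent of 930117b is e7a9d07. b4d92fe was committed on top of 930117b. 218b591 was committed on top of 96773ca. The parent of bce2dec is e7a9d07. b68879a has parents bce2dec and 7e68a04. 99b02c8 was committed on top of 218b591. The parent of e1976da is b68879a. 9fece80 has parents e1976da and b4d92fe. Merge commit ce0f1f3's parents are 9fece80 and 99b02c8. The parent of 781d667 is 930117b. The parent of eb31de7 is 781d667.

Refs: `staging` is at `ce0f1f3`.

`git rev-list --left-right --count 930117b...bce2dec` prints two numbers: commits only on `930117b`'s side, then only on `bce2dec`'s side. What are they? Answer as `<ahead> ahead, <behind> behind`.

1 ahead, 1 behind

Reachable from 930117b: {930117b, e7a9d07}.
Reachable from bce2dec: {bce2dec, e7a9d07}.
Only in 930117b's history (ahead): {930117b} — 1.
Only in bce2dec's history (behind): {bce2dec} — 1.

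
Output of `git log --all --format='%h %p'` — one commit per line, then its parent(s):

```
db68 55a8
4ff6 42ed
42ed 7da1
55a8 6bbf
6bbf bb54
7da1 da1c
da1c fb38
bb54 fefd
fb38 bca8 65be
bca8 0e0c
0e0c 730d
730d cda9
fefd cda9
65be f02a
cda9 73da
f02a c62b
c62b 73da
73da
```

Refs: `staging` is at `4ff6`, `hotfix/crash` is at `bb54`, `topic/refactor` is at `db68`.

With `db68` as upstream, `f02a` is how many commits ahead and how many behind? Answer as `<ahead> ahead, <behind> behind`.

2 ahead, 6 behind

Reachable from f02a: {73da, c62b, f02a}.
Reachable from db68: {55a8, 6bbf, 73da, bb54, cda9, db68, fefd}.
Only in f02a's history (ahead): {c62b, f02a} — 2.
Only in db68's history (behind): {55a8, 6bbf, bb54, cda9, db68, fefd} — 6.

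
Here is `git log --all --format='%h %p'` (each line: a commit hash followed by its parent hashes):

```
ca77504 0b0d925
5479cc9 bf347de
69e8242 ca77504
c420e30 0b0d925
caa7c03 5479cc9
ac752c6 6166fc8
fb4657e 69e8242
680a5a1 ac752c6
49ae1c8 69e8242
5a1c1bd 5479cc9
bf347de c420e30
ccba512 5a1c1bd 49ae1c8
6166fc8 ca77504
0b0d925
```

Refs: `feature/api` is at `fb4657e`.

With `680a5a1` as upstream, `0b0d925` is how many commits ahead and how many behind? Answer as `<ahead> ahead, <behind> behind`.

Reachable from 0b0d925: {0b0d925}.
Reachable from 680a5a1: {0b0d925, 6166fc8, 680a5a1, ac752c6, ca77504}.
Only in 0b0d925's history (ahead): {} — 0.
Only in 680a5a1's history (behind): {6166fc8, 680a5a1, ac752c6, ca77504} — 4.

0 ahead, 4 behind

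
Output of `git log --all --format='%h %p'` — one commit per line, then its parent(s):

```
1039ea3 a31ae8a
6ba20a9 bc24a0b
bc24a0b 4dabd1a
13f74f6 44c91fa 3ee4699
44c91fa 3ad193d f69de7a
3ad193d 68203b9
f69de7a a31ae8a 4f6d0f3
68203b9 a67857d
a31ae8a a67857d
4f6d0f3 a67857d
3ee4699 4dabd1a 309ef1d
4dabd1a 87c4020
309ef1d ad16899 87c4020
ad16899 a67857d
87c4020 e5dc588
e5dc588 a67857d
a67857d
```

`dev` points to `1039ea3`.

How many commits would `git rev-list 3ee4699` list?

7

Walking parent pointers from 3ee4699: reachable set = {309ef1d, 3ee4699, 4dabd1a, 87c4020, a67857d, ad16899, e5dc588}.
That is 7 commits.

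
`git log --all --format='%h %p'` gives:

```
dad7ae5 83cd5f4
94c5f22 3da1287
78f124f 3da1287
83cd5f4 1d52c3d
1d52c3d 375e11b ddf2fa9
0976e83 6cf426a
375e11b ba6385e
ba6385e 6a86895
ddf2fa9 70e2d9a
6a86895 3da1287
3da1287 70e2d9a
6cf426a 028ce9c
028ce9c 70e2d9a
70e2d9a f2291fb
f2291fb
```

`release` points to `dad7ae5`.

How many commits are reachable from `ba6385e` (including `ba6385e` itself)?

5

Walking parent pointers from ba6385e: reachable set = {3da1287, 6a86895, 70e2d9a, ba6385e, f2291fb}.
That is 5 commits.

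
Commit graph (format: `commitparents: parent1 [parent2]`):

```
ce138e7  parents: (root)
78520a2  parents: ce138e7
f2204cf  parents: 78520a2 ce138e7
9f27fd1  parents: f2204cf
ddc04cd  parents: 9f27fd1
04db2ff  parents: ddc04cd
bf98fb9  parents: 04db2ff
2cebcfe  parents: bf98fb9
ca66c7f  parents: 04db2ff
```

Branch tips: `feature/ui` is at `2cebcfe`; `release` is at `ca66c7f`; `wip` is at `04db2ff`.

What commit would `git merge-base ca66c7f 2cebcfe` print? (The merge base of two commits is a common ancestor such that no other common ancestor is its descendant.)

Ancestors of ca66c7f: {04db2ff, 78520a2, 9f27fd1, ca66c7f, ce138e7, ddc04cd, f2204cf}.
Ancestors of 2cebcfe: {04db2ff, 2cebcfe, 78520a2, 9f27fd1, bf98fb9, ce138e7, ddc04cd, f2204cf}.
Common ancestors: {04db2ff, 78520a2, 9f27fd1, ce138e7, ddc04cd, f2204cf}.
Among these, 04db2ff is not an ancestor of any other common ancestor — it is the merge base.

04db2ff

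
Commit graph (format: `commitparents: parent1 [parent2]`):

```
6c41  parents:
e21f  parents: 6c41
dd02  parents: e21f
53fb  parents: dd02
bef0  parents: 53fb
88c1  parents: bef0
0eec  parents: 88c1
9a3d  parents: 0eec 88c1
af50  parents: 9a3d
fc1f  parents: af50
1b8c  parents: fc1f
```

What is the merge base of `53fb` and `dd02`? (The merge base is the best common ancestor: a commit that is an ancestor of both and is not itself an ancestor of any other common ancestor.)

dd02

Ancestors of 53fb: {53fb, 6c41, dd02, e21f}.
Ancestors of dd02: {6c41, dd02, e21f}.
Common ancestors: {6c41, dd02, e21f}.
Among these, dd02 is not an ancestor of any other common ancestor — it is the merge base.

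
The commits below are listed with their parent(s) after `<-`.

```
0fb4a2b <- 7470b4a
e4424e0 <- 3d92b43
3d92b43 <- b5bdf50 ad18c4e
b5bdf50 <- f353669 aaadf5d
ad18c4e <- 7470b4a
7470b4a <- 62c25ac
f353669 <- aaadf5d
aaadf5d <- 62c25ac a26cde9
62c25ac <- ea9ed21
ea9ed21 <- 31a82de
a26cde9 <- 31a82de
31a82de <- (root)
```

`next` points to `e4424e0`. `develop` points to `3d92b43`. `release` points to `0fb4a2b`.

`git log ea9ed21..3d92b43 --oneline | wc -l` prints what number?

8

Reachable from 3d92b43: {31a82de, 3d92b43, 62c25ac, 7470b4a, a26cde9, aaadf5d, ad18c4e, b5bdf50, ea9ed21, f353669}.
Reachable from ea9ed21: {31a82de, ea9ed21}.
In 3d92b43's history but not ea9ed21's: {3d92b43, 62c25ac, 7470b4a, a26cde9, aaadf5d, ad18c4e, b5bdf50, f353669} — 8 commits.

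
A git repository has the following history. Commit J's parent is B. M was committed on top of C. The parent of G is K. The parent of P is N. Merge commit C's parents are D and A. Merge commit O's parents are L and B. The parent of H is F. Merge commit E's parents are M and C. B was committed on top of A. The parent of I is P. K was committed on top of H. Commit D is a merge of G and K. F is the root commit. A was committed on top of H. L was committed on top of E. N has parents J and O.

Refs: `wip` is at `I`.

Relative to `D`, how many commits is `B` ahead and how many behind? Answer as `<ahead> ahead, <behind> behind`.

2 ahead, 3 behind

Reachable from B: {A, B, F, H}.
Reachable from D: {D, F, G, H, K}.
Only in B's history (ahead): {A, B} — 2.
Only in D's history (behind): {D, G, K} — 3.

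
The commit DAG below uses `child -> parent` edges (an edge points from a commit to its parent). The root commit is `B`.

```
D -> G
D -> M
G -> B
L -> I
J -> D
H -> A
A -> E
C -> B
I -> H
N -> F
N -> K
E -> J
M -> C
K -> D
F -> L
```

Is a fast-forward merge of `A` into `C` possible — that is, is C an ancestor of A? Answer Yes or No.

Yes

A fast-forward from C to A is possible iff C is an ancestor of A.
Ancestors of A: {A, B, C, D, E, G, J, M}.
C is among them, so fast-forward is possible.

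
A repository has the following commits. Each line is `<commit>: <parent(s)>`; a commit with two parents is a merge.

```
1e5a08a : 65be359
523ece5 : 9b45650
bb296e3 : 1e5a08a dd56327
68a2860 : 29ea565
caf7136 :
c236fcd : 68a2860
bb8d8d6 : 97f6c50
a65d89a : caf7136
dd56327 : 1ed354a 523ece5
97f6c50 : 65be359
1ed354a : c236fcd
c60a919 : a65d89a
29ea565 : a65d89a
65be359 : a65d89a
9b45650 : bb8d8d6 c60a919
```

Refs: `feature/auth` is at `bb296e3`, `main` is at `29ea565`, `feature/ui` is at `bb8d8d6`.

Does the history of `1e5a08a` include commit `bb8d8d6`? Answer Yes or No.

Ancestors of 1e5a08a: {1e5a08a, 65be359, a65d89a, caf7136}.
bb8d8d6 is not in that set, so it is not an ancestor of 1e5a08a.

No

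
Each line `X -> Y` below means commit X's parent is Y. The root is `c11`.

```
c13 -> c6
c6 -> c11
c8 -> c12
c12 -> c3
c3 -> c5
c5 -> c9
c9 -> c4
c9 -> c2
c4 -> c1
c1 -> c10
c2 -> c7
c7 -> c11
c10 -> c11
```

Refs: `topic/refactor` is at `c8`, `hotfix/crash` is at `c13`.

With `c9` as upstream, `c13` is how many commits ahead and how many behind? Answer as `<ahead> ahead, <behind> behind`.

Reachable from c13: {c11, c13, c6}.
Reachable from c9: {c1, c10, c11, c2, c4, c7, c9}.
Only in c13's history (ahead): {c13, c6} — 2.
Only in c9's history (behind): {c1, c10, c2, c4, c7, c9} — 6.

2 ahead, 6 behind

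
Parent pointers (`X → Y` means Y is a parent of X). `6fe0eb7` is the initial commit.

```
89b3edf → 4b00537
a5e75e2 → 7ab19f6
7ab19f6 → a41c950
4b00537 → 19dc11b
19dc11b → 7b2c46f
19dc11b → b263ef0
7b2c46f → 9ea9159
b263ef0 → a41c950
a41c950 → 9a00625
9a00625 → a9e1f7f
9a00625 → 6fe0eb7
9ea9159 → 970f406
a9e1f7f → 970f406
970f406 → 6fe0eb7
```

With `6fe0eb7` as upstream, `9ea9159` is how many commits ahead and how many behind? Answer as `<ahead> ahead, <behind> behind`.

Reachable from 9ea9159: {6fe0eb7, 970f406, 9ea9159}.
Reachable from 6fe0eb7: {6fe0eb7}.
Only in 9ea9159's history (ahead): {970f406, 9ea9159} — 2.
Only in 6fe0eb7's history (behind): {} — 0.

2 ahead, 0 behind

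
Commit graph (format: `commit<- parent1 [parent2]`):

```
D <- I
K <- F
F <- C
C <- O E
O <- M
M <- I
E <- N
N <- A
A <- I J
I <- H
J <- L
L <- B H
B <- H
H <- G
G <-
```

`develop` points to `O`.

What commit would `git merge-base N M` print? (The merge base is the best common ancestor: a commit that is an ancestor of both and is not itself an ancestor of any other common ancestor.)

I

Ancestors of N: {A, B, G, H, I, J, L, N}.
Ancestors of M: {G, H, I, M}.
Common ancestors: {G, H, I}.
Among these, I is not an ancestor of any other common ancestor — it is the merge base.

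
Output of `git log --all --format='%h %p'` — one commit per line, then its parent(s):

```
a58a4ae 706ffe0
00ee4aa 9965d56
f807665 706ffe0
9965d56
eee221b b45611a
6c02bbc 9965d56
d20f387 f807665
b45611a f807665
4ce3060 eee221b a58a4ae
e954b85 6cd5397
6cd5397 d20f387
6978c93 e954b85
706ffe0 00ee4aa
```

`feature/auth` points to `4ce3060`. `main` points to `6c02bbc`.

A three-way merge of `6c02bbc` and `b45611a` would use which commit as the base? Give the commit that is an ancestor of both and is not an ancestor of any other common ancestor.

Ancestors of 6c02bbc: {6c02bbc, 9965d56}.
Ancestors of b45611a: {00ee4aa, 706ffe0, 9965d56, b45611a, f807665}.
Common ancestors: {9965d56}.
The only common ancestor is 9965d56, so it is the merge base.

9965d56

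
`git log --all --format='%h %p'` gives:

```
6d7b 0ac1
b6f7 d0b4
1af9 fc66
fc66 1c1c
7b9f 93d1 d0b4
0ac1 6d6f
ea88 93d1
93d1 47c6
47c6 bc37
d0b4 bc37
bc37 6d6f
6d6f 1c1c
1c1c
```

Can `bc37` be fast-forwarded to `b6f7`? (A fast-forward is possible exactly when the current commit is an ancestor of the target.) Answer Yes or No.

Yes

A fast-forward from bc37 to b6f7 is possible iff bc37 is an ancestor of b6f7.
Ancestors of b6f7: {1c1c, 6d6f, b6f7, bc37, d0b4}.
bc37 is among them, so fast-forward is possible.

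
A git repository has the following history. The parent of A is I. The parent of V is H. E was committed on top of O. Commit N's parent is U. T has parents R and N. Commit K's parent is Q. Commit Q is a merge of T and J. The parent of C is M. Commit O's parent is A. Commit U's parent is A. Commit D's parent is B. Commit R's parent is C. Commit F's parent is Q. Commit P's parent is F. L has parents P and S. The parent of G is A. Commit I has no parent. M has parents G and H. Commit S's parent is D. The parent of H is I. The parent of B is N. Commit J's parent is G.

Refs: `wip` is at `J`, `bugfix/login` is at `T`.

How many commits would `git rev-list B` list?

Walking parent pointers from B: reachable set = {A, B, I, N, U}.
That is 5 commits.

5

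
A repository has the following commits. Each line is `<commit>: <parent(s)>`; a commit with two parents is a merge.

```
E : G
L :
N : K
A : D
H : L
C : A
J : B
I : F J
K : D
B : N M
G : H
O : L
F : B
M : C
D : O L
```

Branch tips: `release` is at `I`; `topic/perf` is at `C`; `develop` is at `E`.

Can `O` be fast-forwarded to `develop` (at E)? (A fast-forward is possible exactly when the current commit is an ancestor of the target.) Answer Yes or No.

A fast-forward from O to E is possible iff O is an ancestor of E.
Ancestors of E: {E, G, H, L}.
O is not among them, so fast-forward is not possible.

No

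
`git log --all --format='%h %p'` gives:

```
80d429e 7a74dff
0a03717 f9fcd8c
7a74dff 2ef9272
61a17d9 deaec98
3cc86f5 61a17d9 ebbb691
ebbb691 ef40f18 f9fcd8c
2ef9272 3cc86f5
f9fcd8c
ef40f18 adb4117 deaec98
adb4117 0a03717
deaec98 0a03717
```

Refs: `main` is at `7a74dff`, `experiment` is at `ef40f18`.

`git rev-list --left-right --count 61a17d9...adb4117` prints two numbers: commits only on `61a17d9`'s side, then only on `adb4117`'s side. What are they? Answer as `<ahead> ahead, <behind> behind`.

Reachable from 61a17d9: {0a03717, 61a17d9, deaec98, f9fcd8c}.
Reachable from adb4117: {0a03717, adb4117, f9fcd8c}.
Only in 61a17d9's history (ahead): {61a17d9, deaec98} — 2.
Only in adb4117's history (behind): {adb4117} — 1.

2 ahead, 1 behind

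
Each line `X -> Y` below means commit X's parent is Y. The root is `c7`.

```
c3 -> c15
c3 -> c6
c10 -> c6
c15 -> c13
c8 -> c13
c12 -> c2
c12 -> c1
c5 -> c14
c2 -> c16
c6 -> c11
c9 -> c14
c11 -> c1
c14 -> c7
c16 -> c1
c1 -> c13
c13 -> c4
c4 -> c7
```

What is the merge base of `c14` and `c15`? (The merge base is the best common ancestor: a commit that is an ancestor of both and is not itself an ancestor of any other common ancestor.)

c7

Ancestors of c14: {c14, c7}.
Ancestors of c15: {c13, c15, c4, c7}.
Common ancestors: {c7}.
The only common ancestor is c7, so it is the merge base.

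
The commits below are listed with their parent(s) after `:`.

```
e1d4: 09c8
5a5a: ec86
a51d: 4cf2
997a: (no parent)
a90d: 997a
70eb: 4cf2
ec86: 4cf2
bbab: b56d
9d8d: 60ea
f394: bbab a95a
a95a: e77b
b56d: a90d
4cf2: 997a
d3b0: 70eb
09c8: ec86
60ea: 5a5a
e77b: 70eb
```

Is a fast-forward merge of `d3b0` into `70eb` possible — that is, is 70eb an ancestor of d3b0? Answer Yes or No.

Yes

A fast-forward from 70eb to d3b0 is possible iff 70eb is an ancestor of d3b0.
Ancestors of d3b0: {4cf2, 70eb, 997a, d3b0}.
70eb is among them, so fast-forward is possible.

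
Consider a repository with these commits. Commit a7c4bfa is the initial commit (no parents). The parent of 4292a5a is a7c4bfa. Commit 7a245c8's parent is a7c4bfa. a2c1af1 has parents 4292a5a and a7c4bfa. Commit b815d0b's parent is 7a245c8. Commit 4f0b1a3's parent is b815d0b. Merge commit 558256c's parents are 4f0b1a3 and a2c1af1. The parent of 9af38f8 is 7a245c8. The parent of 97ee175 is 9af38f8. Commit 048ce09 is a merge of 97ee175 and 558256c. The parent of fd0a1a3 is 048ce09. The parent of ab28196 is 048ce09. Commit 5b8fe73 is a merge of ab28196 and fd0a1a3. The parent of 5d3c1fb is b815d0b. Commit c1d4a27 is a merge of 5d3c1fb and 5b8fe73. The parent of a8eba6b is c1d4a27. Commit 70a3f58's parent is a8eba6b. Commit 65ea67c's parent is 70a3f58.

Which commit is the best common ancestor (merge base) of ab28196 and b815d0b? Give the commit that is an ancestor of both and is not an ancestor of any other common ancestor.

b815d0b

Ancestors of ab28196: {048ce09, 4292a5a, 4f0b1a3, 558256c, 7a245c8, 97ee175, 9af38f8, a2c1af1, a7c4bfa, ab28196, b815d0b}.
Ancestors of b815d0b: {7a245c8, a7c4bfa, b815d0b}.
Common ancestors: {7a245c8, a7c4bfa, b815d0b}.
Among these, b815d0b is not an ancestor of any other common ancestor — it is the merge base.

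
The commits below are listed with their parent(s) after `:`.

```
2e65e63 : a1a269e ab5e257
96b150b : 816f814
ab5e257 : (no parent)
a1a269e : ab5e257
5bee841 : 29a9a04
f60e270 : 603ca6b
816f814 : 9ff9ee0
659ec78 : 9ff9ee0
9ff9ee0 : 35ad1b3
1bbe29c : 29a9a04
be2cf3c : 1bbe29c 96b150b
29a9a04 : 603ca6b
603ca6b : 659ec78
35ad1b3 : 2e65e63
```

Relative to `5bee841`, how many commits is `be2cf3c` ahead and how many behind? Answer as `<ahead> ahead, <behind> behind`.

4 ahead, 1 behind

Reachable from be2cf3c: {1bbe29c, 29a9a04, 2e65e63, 35ad1b3, 603ca6b, 659ec78, 816f814, 96b150b, 9ff9ee0, a1a269e, ab5e257, be2cf3c}.
Reachable from 5bee841: {29a9a04, 2e65e63, 35ad1b3, 5bee841, 603ca6b, 659ec78, 9ff9ee0, a1a269e, ab5e257}.
Only in be2cf3c's history (ahead): {1bbe29c, 816f814, 96b150b, be2cf3c} — 4.
Only in 5bee841's history (behind): {5bee841} — 1.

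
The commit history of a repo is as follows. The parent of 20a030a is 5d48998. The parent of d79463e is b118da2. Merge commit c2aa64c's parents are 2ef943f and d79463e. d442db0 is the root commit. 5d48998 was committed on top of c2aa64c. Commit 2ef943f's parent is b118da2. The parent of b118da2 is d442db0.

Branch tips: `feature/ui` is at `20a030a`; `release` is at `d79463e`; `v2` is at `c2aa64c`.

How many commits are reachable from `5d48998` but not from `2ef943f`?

3

Reachable from 5d48998: {2ef943f, 5d48998, b118da2, c2aa64c, d442db0, d79463e}.
Reachable from 2ef943f: {2ef943f, b118da2, d442db0}.
In 5d48998's history but not 2ef943f's: {5d48998, c2aa64c, d79463e} — 3 commits.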